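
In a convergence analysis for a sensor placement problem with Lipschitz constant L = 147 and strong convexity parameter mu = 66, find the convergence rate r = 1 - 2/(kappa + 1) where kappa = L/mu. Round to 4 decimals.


Step 1: Compute the condition number.
kappa = L/mu = 147/66 = 2.2273
Step 2: Compute the convergence rate.
r = 1 - 2/(kappa + 1) = 1 - 2*mu/(L + mu) = (L - mu)/(L + mu) = 81/213 = 0.3803


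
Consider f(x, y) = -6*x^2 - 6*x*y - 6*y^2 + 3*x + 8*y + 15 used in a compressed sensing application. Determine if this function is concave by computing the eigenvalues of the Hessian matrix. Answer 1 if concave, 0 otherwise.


The Hessian of f(x,y) = -6*x^2 - 6*x*y - 6*y^2 + 3*x + 8*y + 15 is:
H = [[-12, -6], [-6, -12]]
Trace = -12 - 12 = -24
Determinant = -12*-12 - (-6)^2 = 108
Discriminant = (-24)^2 - 4*108 = 144.0
Eigenvalues: lambda_1 = -18.0, lambda_2 = -6.0
The function is concave.

1


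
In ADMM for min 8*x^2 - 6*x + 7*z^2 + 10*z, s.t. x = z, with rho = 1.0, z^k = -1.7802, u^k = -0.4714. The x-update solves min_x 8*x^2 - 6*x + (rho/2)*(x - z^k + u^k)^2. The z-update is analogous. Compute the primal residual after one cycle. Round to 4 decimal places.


ADMM iteration with rho = 1.0, z^k = -1.7802, u^k = -0.4714
Step 1: x-update.
Minimize 8*x^2 - 6*x + (1.0/2)*(x + 1.7802 - 0.4714)^2
FOC: (2*8 + 1.0)*x = 6 + 1.0*(-1.7802 + 0.4714)
x^{k+1} = 0.276
Step 2: z-update.
Minimize 7*z^2 + 10*z + (1.0/2)*(0.276 - z - 0.4714)^2
FOC: (2*7 + 1.0)*z = -10 + 1.0*(0.276 - 0.4714)
z^{k+1} = -0.6797
Step 3: u-update.
u^{k+1} = -0.4714 + 0.276 + 0.6797 = 0.4842
Step 4: Primal residual = |0.276 + 0.6797| = 0.9556


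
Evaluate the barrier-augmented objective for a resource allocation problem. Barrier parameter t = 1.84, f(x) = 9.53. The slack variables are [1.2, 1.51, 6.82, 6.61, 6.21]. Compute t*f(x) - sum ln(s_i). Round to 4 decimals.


Step 1: Compute log-barrier.
ln values: [0.1823, 0.4121, 1.9199, 1.8886, 1.8262]
phi = -(0.1823 + 0.4121 + 1.9199 + 1.8886 + 1.8262) = -6.229
Step 2: Compute augmented objective.
t*f(x) = 1.84*9.53 = 17.5352
Total = 17.5352 - 6.229 = 11.3062


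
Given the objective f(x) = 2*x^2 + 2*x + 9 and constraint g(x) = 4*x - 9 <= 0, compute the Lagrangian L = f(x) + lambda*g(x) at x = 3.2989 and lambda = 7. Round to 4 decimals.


Step 1: Evaluate f(x).
f(3.2989) = 2*3.2989^2 + 2*3.2989 + 9 = 37.3633
Step 2: Evaluate g(x).
g(3.2989) = 4*3.2989 - 9 = 4.1956
Step 3: Compute Lagrangian.
L = 37.3633 + 7*4.1956 = 66.7325


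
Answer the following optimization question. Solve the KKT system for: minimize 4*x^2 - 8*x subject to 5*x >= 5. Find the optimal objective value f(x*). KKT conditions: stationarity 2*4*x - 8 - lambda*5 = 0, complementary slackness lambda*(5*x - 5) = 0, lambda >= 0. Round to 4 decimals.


Step 1: Try lambda = 0 (constraint inactive).
Stationarity: 2*4*x - 8 = 0
x* = 8/(2*4) = 1.0
Check constraint: 5*1.0 = 5.0 >= 5 -- satisfied.
Step 2: Compute optimal value.
f(x*) = 4*1.0^2 - 8*1.0 = -4.0


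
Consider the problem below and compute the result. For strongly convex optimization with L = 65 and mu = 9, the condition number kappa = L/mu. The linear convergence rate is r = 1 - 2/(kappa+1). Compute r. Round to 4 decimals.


Step 1: Compute the condition number.
kappa = L/mu = 65/9 = 7.2222
Step 2: Compute the convergence rate.
r = 1 - 2/(kappa + 1) = 1 - 2*mu/(L + mu) = (L - mu)/(L + mu) = 56/74 = 0.7568


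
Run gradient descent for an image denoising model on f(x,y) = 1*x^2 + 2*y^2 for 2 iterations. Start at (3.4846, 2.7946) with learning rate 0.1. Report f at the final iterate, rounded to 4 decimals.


Gradient descent on f(x,y) = 1*x^2 + 2*y^2.
Starting point: (3.4846, 2.7946), alpha = 0.1
Step 1: grad_x = 2*1*3.4846 = 6.9692, grad_y = 2*2*2.7946 = 11.1784
  x_1 = 3.4846 - 0.1*6.9692 = 2.7877
  y_1 = 2.7946 - 0.1*11.1784 = 1.6768
Step 2: grad_x = 2*1*2.7877 = 5.5754, grad_y = 2*2*1.6768 = 6.707
  x_2 = 2.7877 - 0.1*5.5754 = 2.2301
  y_2 = 1.6768 - 0.1*6.707 = 1.0061
f(2.2301, 1.0061) = 1*2.2301^2 + 2*1.0061^2 = 6.9978


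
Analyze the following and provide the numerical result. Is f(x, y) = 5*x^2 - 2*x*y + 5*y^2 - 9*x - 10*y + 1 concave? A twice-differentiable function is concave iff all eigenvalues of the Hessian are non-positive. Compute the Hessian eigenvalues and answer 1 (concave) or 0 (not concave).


The Hessian of f(x,y) = 5*x^2 - 2*x*y + 5*y^2 - 9*x - 10*y + 1 is:
H = [[10, -2], [-2, 10]]
Trace = 10 + 10 = 20
Determinant = 10*10 - (-2)^2 = 96
Discriminant = (20)^2 - 4*96 = 16.0
Eigenvalues: lambda_1 = 8.0, lambda_2 = 12.0
The function is not concave.

0


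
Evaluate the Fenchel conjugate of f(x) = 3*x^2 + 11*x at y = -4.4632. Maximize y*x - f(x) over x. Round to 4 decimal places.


f*(y) = sup_x {y*x - a*x^2 - b*x} = sup_x {(y-b)*x - a*x^2}
FOC: (y - b) - 2a*x = 0 => x* = (y - b)/(2a)
x* = (-4.4632 - 11)/(2*3) = -2.5772
f*(-4.4632) = (y-b)^2/(4a) = (-4.4632 - 11)^2/(4*3)
= 239.1106/12 = 19.9259


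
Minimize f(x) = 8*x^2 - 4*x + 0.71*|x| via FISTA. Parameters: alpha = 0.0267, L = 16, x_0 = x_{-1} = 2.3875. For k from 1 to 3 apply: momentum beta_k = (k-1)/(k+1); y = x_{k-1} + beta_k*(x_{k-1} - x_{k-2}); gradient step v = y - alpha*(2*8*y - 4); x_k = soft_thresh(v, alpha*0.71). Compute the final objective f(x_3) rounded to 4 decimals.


FISTA on f(x) = 8*x^2 - 4*x + 0.71*|x|
L = 16, alpha = 0.0267
Iteration 1: beta = 0.0, y = 2.3875 + 0.0*(2.3875 - 2.3875) = 2.3875
  grad(y) = 34.2, v = y - alpha*grad = 1.4744
  prox(v) = soft_thresh(1.4744, 0.019) = 1.4554
Iteration 2: beta = 0.3333, y = 1.4554 + 0.3333*(1.4554 - 2.3875) = 1.1447
  grad(y) = 14.3153, v = y - alpha*grad = 0.7625
  prox(v) = soft_thresh(0.7625, 0.019) = 0.7435
Iteration 3: beta = 0.5, y = 0.7435 + 0.5*(0.7435 - 1.4554) = 0.3876
  grad(y) = 2.2015, v = y - alpha*grad = 0.3288
  prox(v) = soft_thresh(0.3288, 0.019) = 0.3099
f(x_3) = 8*0.3099^2 - 4*0.3099 + 0.71*|0.3099| = -0.2513


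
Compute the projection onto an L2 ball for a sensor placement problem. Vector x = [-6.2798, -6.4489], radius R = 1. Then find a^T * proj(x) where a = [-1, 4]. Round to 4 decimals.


Step 1: Compute ||x|| (intermediates to 6 decimals).
||x|| = sqrt((-6.2798)^2 + (-6.4489)^2) = 9.001344
Step 2: Project.
Since ||x|| > R, scale = R/||x|| = 1/9.001344 = 0.111095, proj(x) = scale * x
proj(x) = [-0.697654, -0.716441]
Step 3: Dot product.
a^T * proj(x) = -1*(-0.697654) + 4*(-0.716441) = -2.1681


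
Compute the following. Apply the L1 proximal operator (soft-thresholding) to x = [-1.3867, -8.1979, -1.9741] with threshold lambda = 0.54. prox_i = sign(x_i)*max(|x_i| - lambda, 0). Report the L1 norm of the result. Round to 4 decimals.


Soft-thresholding with lambda = 0.54:
prox(-1.3867) = sign(-1.3867)*max(|-1.3867| - 0.54, 0) = -0.8467
prox(-8.1979) = sign(-8.1979)*max(|-8.1979| - 0.54, 0) = -7.6579
prox(-1.9741) = sign(-1.9741)*max(|-1.9741| - 0.54, 0) = -1.4341
prox(x) = [-0.8467, -7.6579, -1.4341]
||prox(x)||_1 = 0.8467 + 7.6579 + 1.4341 = 9.9387


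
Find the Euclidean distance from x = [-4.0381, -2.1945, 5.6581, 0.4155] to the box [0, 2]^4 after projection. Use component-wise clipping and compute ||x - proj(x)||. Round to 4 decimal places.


Project each component onto [0, 2].
clip(-4.0381) = 0.0, clip(-2.1945) = 0.0, clip(5.6581) = 2.0, clip(0.4155) = 0.4155
Projection = [0.0, 0.0, 2.0, 0.4155]
Squared diffs: [16.3063, 4.8158, 13.3817, 0.0]
Distance = sqrt(34.5038) = 5.874


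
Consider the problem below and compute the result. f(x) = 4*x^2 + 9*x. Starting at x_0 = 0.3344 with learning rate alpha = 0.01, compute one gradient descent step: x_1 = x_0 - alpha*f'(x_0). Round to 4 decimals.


We compute the gradient at x_0 and apply the update.
f'(x) = 8*x + 9
f'(0.3344) = 8*0.3344 + 9 = 11.6752
x_1 = 0.3344 - 0.01*11.6752 = 0.2176


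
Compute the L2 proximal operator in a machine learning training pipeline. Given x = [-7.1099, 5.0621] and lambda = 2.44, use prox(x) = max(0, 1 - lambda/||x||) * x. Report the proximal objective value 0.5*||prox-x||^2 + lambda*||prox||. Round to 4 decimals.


Step 1: Compute ||x||.
||x|| = 8.7279
Step 2: Compute scaling factor.
scale = max(0, 1 - 2.44/8.7279) = 0.7204
Step 3: prox(x) = [-5.1222, 3.6469]
||prox(x)|| = 6.2879
Step 4: Proximal objective.
0.5*||prox-x||^2 = 2.9768
lambda*||prox|| = 15.3425
Total = 18.3192


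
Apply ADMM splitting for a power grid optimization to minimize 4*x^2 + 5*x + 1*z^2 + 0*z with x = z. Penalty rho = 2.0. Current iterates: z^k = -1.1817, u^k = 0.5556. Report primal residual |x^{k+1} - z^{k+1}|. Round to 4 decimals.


ADMM iteration with rho = 2.0, z^k = -1.1817, u^k = 0.5556
Step 1: x-update.
Minimize 4*x^2 + 5*x + (2.0/2)*(x + 1.1817 + 0.5556)^2
FOC: (2*4 + 2.0)*x = -5 + 2.0*(-1.1817 - 0.5556)
x^{k+1} = -0.8475
Step 2: z-update.
Minimize 1*z^2 + 0*z + (2.0/2)*(-0.8475 - z + 0.5556)^2
FOC: (2*1 + 2.0)*z = 0 + 2.0*(-0.8475 + 0.5556)
z^{k+1} = -0.1459
Step 3: u-update.
u^{k+1} = 0.5556 - 0.8475 + 0.1459 = -0.1459
Step 4: Primal residual = |-0.8475 + 0.1459| = 0.7015


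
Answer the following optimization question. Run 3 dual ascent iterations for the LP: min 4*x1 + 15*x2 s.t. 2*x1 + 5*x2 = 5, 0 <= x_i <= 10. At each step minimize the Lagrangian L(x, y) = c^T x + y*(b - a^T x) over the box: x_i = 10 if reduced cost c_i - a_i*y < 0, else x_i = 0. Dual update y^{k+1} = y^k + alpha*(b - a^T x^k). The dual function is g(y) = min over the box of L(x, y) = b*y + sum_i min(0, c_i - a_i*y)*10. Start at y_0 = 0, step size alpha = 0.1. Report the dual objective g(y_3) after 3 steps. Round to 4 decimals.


Dual ascent for LP: min 4*x1 + 15*x2, 2*x1 + 5*x2 = 5, 0 <= x_i <= 10
Step 1: y^k = 0.0, reduced costs: (4.0, 15.0)
  x^k = (0.0, 0.0), subgradient = b - a^T x = 5.0
  y^{k+1} = 0.0 + 0.1*5.0 = 0.5
Step 2: y^k = 0.5, reduced costs: (3.0, 12.5)
  x^k = (0.0, 0.0), subgradient = b - a^T x = 5.0
  y^{k+1} = 0.5 + 0.1*5.0 = 1.0
Step 3: y^k = 1.0, reduced costs: (2.0, 10.0)
  x^k = (0.0, 0.0), subgradient = b - a^T x = 5.0
  y^{k+1} = 1.0 + 0.1*5.0 = 1.5
Dual objective at y_3 = 1.5: reduced costs (1.0, 7.5), box minimizer x = (0.0, 0.0)
g(y_3) = b*y + (c1 - a1*y)*x1 + (c2 - a2*y)*x2 = 5*1.5 + 1.0*0.0 + 7.5*0.0 = 7.5 + 0.0 + 0.0 = 7.5


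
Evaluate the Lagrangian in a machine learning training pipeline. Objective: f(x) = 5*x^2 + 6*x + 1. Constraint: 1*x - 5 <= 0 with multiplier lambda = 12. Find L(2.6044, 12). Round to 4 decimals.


Step 1: Evaluate f(x).
f(2.6044) = 5*2.6044^2 + 6*2.6044 + 1 = 50.5409
Step 2: Evaluate g(x).
g(2.6044) = 1*2.6044 - 5 = -2.3956
Step 3: Compute Lagrangian.
L = 50.5409 + 12*-2.3956 = 21.7937


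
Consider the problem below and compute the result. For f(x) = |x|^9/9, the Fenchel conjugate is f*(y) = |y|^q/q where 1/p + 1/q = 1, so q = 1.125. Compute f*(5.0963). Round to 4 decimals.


The conjugate exponent q satisfies 1/p + 1/q = 1.
p = 9, so q = 9/(9 - 1) = 1.125
|y|^q = 5.0963^1.125 = 6.2469
f*(5.0963) = 6.2469 / 1.125 = 5.5528


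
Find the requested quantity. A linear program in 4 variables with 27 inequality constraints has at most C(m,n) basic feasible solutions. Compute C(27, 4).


Each vertex corresponds to some choice of n active constraints out of m, so the number of vertices is at most C(m, n) = m! / (n!(m-n)!).
m = 27, n = 4
Numerator: 27 * 26 * 25 * 24
Denominator: 4! = 24
C(27, 4) = 17550


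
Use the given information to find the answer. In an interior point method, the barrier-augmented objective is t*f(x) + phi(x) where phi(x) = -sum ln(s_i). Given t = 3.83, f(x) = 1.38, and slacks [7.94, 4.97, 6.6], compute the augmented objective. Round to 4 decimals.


Step 1: Compute log-barrier.
ln values: [2.0719, 1.6034, 1.8871]
phi = -(2.0719 + 1.6034 + 1.8871) = -5.5624
Step 2: Compute augmented objective.
t*f(x) = 3.83*1.38 = 5.2854
Total = 5.2854 - 5.5624 = -0.277


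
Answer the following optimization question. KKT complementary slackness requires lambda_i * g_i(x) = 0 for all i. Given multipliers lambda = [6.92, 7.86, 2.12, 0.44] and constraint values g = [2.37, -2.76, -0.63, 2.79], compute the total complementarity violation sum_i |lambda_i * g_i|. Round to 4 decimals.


KKT complementary slackness check:
lambda_1 * g_1 = 6.92 * 2.37 = 16.4004
lambda_2 * g_2 = 7.86 * -2.76 = -21.6936
lambda_3 * g_3 = 2.12 * -0.63 = -1.3356
lambda_4 * g_4 = 0.44 * 2.79 = 1.2276
Total violation = 16.4004 + 21.6936 + 1.3356 + 1.2276 = 40.6572


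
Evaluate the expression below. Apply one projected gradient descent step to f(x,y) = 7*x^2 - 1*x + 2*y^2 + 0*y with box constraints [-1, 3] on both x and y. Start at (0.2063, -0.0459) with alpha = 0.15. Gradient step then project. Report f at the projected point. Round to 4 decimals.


Step 1: Compute gradient at (0.2063, -0.0459).
grad_x = 2*7*0.2063 - 1 = 1.8882
grad_y = 2*2*-0.0459 + 0 = -0.1836
Step 2: Gradient step.
x_raw = 0.2063 - 0.15*1.8882 = -0.0769
y_raw = -0.0459 - 0.15*-0.1836 = -0.0184
Step 3: Project onto [-1, 3].
x_proj = clip(-0.0769) = -0.0769
y_proj = clip(-0.0184) = -0.0184
Step 4: Evaluate f.
f(-0.0769, -0.0184) = 0.119


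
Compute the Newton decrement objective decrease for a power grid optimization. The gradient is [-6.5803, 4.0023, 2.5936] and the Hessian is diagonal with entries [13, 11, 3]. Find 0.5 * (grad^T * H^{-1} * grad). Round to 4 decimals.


Step 1: H is diagonal, so H^(-1) * g = [-0.5062, 0.3638, 0.8645].
Step 2: g^T H^(-1) g = sum_i g_i^2 / H_ii
  = (-6.5803)^2/13 + (4.0023)^2/11 + (2.5936)^2/3
  = 3.3308 + 1.4562 + 2.2423 = 7.0293
Step 3: Objective decrease = 0.5 * g^T H^(-1) g = 3.5146


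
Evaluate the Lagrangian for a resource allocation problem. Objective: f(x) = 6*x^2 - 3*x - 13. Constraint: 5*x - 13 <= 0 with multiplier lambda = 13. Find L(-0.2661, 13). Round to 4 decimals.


Step 1: Evaluate f(x).
f(-0.2661) = 6*(-0.2661)^2 - 3*(-0.2661) - 13 = -11.7768
Step 2: Evaluate g(x).
g(-0.2661) = 5*-0.2661 - 13 = -14.3305
Step 3: Compute Lagrangian.
L = -11.7768 + 13*-14.3305 = -198.0733


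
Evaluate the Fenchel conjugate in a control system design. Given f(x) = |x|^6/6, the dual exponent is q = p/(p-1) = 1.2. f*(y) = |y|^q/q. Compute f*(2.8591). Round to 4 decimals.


The conjugate exponent q satisfies 1/p + 1/q = 1.
p = 6, so q = 6/(6 - 1) = 1.2
|y|^q = 2.8591^1.2 = 3.5276
f*(2.8591) = 3.5276 / 1.2 = 2.9396


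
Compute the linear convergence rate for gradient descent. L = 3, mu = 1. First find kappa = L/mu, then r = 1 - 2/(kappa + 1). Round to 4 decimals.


Step 1: Compute the condition number.
kappa = L/mu = 3/1 = 3.0
Step 2: Compute the convergence rate.
r = 1 - 2/(kappa + 1) = 1 - 2*mu/(L + mu) = (L - mu)/(L + mu) = 2/4 = 0.5


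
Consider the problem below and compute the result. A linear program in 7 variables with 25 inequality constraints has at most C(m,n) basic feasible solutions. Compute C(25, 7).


Each vertex corresponds to some choice of n active constraints out of m, so the number of vertices is at most C(m, n) = m! / (n!(m-n)!).
m = 25, n = 7
Numerator: 25 * 24 * 23 * 22 * 21 * 20 * 19
Denominator: 7! = 5040
C(25, 7) = 480700


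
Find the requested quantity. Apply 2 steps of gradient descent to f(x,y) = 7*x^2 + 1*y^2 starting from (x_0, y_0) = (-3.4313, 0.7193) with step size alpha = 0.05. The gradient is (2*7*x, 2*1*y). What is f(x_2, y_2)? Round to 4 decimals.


Gradient descent on f(x,y) = 7*x^2 + 1*y^2.
Starting point: (-3.4313, 0.7193), alpha = 0.05
Step 1: grad_x = 2*7*-3.4313 = -48.0382, grad_y = 2*1*0.7193 = 1.4386
  x_1 = -3.4313 - 0.05*-48.0382 = -1.0294
  y_1 = 0.7193 - 0.05*1.4386 = 0.6474
Step 2: grad_x = 2*7*-1.0294 = -14.4115, grad_y = 2*1*0.6474 = 1.2947
  x_2 = -1.0294 - 0.05*-14.4115 = -0.3088
  y_2 = 0.6474 - 0.05*1.2947 = 0.5826
f(-0.3088, 0.5826) = 7*(-0.3088)^2 + 1*0.5826^2 = 1.007


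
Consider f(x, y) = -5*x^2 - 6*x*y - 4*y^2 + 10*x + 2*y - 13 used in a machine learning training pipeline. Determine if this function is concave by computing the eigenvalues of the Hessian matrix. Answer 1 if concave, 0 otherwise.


The Hessian of f(x,y) = -5*x^2 - 6*x*y - 4*y^2 + 10*x + 2*y - 13 is:
H = [[-10, -6], [-6, -8]]
Trace = -10 - 8 = -18
Determinant = -10*-8 - (-6)^2 = 44
Discriminant = (-18)^2 - 4*44 = 148.0
Eigenvalues: lambda_1 = -15.0828, lambda_2 = -2.9172
The function is concave.

1


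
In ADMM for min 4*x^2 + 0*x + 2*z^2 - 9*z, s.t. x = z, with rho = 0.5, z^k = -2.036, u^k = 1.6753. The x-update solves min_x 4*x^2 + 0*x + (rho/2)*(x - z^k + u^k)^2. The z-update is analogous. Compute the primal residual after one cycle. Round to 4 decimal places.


ADMM iteration with rho = 0.5, z^k = -2.036, u^k = 1.6753
Step 1: x-update.
Minimize 4*x^2 + 0*x + (0.5/2)*(x + 2.036 + 1.6753)^2
FOC: (2*4 + 0.5)*x = 0 + 0.5*(-2.036 - 1.6753)
x^{k+1} = -0.2183
Step 2: z-update.
Minimize 2*z^2 - 9*z + (0.5/2)*(-0.2183 - z + 1.6753)^2
FOC: (2*2 + 0.5)*z = 9 + 0.5*(-0.2183 + 1.6753)
z^{k+1} = 2.1619
Step 3: u-update.
u^{k+1} = 1.6753 - 0.2183 - 2.1619 = -0.7049
Step 4: Primal residual = |-0.2183 - 2.1619| = 2.3802


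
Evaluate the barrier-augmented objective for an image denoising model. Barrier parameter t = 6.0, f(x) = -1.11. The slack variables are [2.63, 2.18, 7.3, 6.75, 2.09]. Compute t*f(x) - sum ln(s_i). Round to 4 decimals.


Step 1: Compute log-barrier.
ln values: [0.967, 0.7793, 1.9879, 1.9095, 0.7372]
phi = -(0.967 + 0.7793 + 1.9879 + 1.9095 + 0.7372) = -6.3809
Step 2: Compute augmented objective.
t*f(x) = 6.0*-1.11 = -6.66
Total = -6.66 - 6.3809 = -13.0409


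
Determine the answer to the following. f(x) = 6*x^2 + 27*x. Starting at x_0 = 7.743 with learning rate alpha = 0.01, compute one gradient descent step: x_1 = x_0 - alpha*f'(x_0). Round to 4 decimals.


We compute the gradient at x_0 and apply the update.
f'(x) = 12*x + 27
f'(7.743) = 12*7.743 + 27 = 119.916
x_1 = 7.743 - 0.01*119.916 = 6.5438


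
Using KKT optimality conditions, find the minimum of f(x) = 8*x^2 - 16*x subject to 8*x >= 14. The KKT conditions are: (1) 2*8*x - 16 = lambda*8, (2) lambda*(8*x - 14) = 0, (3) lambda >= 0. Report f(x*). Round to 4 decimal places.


Step 1: Try lambda = 0 (constraint inactive).
x_unc = 16/(2*8) = 1.0
Check: 8*1.0 = 8.0 < 14 -- violated!
Step 2: Constraint must be active: 8*x = 14
x* = 14/8 = 1.75
lambda = (2*8*1.75 - 16)/8 = 1.5
Step 3: Compute optimal value.
f(x*) = 8*1.75^2 - 16*1.75 = -3.5


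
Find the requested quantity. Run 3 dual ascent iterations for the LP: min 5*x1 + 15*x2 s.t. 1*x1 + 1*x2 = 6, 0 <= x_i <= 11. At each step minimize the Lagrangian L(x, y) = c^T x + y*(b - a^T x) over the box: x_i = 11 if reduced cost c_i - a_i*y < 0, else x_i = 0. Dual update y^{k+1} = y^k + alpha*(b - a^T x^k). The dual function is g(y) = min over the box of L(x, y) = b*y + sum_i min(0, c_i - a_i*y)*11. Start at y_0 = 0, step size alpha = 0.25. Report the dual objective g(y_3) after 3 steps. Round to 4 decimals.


Dual ascent for LP: min 5*x1 + 15*x2, 1*x1 + 1*x2 = 6, 0 <= x_i <= 11
Step 1: y^k = 0.0, reduced costs: (5.0, 15.0)
  x^k = (0.0, 0.0), subgradient = b - a^T x = 6.0
  y^{k+1} = 0.0 + 0.25*6.0 = 1.5
Step 2: y^k = 1.5, reduced costs: (3.5, 13.5)
  x^k = (0.0, 0.0), subgradient = b - a^T x = 6.0
  y^{k+1} = 1.5 + 0.25*6.0 = 3.0
Step 3: y^k = 3.0, reduced costs: (2.0, 12.0)
  x^k = (0.0, 0.0), subgradient = b - a^T x = 6.0
  y^{k+1} = 3.0 + 0.25*6.0 = 4.5
Dual objective at y_3 = 4.5: reduced costs (0.5, 10.5), box minimizer x = (0.0, 0.0)
g(y_3) = b*y + (c1 - a1*y)*x1 + (c2 - a2*y)*x2 = 6*4.5 + 0.5*0.0 + 10.5*0.0 = 27.0 + 0.0 + 0.0 = 27.0


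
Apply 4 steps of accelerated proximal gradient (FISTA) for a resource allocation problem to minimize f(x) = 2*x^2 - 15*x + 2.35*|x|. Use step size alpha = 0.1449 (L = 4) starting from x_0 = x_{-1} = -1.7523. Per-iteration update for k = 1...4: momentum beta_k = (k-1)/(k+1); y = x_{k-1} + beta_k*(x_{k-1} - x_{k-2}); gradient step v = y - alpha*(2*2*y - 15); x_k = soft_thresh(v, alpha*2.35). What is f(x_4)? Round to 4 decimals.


FISTA on f(x) = 2*x^2 - 15*x + 2.35*|x|
L = 4, alpha = 0.1449
Iteration 1: beta = 0.0, y = -1.7523 + 0.0*(-1.7523 + 1.7523) = -1.7523
  grad(y) = -22.0092, v = y - alpha*grad = 1.4368
  prox(v) = soft_thresh(1.4368, 0.3405) = 1.0963
Iteration 2: beta = 0.3333, y = 1.0963 + 0.3333*(1.0963 + 1.7523) = 2.0459
  grad(y) = -6.8166, v = y - alpha*grad = 3.0336
  prox(v) = soft_thresh(3.0336, 0.3405) = 2.6931
Iteration 3: beta = 0.5, y = 2.6931 + 0.5*(2.6931 - 1.0963) = 3.4914
  grad(y) = -1.0343, v = y - alpha*grad = 3.6413
  prox(v) = soft_thresh(3.6413, 0.3405) = 3.3008
Iteration 4: beta = 0.6, y = 3.3008 + 0.6*(3.3008 - 2.6931) = 3.6654
  grad(y) = -0.3383, v = y - alpha*grad = 3.7144
  prox(v) = soft_thresh(3.7144, 0.3405) = 3.3739
f(x_4) = 2*3.3739^2 - 15*3.3739 + 2.35*|3.3739| = -19.9134


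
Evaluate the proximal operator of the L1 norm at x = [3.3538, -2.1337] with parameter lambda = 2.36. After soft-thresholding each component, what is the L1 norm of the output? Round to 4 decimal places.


Soft-thresholding with lambda = 2.36:
prox(3.3538) = sign(3.3538)*max(|3.3538| - 2.36, 0) = 0.9938
prox(-2.1337) = sign(-2.1337)*max(|-2.1337| - 2.36, 0) = 0.0
prox(x) = [0.9938, 0.0]
||prox(x)||_1 = 0.9938 + 0.0 = 0.9938


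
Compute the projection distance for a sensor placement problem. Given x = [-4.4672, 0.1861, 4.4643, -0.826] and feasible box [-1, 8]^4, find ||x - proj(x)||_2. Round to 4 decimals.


Project each component onto [-1, 8].
clip(-4.4672) = -1.0, clip(0.1861) = 0.1861, clip(4.4643) = 4.4643, clip(-0.826) = -0.826
Projection = [-1.0, 0.1861, 4.4643, -0.826]
Squared diffs: [12.0215, 0.0, 0.0, 0.0]
Distance = sqrt(12.0215) = 3.4672


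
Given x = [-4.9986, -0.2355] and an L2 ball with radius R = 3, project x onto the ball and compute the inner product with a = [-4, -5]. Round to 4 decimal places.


Step 1: Compute ||x|| (intermediates to 6 decimals).
||x|| = sqrt((-4.9986)^2 + (-0.2355)^2) = 5.004145
Step 2: Project.
Since ||x|| > R, scale = R/||x|| = 3/5.004145 = 0.599503, proj(x) = scale * x
proj(x) = [-2.996676, -0.141183]
Step 3: Dot product.
a^T * proj(x) = -4*(-2.996676) - 5*(-0.141183) = 12.6926


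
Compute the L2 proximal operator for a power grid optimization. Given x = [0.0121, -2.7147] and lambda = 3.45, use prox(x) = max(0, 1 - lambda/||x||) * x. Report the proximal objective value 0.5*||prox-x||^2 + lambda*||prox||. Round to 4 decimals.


Step 1: Compute ||x||.
||x|| = 2.7147
Step 2: Compute scaling factor.
scale = max(0, 1 - 3.45/2.7147) = 0.0
Step 3: prox(x) = [0.0, -0.0]
||prox(x)|| = 0.0
Step 4: Proximal objective.
0.5*||prox-x||^2 = 3.6849
lambda*||prox|| = 0.0
Total = 3.6849


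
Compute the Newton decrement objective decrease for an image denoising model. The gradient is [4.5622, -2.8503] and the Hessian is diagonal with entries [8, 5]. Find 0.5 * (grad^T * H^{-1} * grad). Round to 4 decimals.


Step 1: H is diagonal, so H^(-1) * g = [0.5703, -0.5701].
Step 2: g^T H^(-1) g = sum_i g_i^2 / H_ii
  = (4.5622)^2/8 + (-2.8503)^2/5
  = 2.6017 + 1.6248 = 4.2266
Step 3: Objective decrease = 0.5 * g^T H^(-1) g = 2.1133


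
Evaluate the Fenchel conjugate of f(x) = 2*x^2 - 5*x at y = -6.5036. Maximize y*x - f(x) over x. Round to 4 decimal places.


f*(y) = sup_x {y*x - a*x^2 - b*x} = sup_x {(y-b)*x - a*x^2}
FOC: (y - b) - 2a*x = 0 => x* = (y - b)/(2a)
x* = (-6.5036 + 5)/(2*2) = -0.3759
f*(-6.5036) = (y-b)^2/(4a) = (-6.5036 + 5)^2/(4*2)
= 2.2608/8 = 0.2826


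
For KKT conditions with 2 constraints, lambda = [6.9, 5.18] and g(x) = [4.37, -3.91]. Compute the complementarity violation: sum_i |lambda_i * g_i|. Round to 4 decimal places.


KKT complementary slackness check:
lambda_1 * g_1 = 6.9 * 4.37 = 30.153
lambda_2 * g_2 = 5.18 * -3.91 = -20.2538
Total violation = 30.153 + 20.2538 = 50.4068


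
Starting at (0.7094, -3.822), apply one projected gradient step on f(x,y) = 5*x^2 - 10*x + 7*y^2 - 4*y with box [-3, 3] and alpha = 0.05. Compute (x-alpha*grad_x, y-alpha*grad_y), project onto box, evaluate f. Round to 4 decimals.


Step 1: Compute gradient at (0.7094, -3.822).
grad_x = 2*5*0.7094 - 10 = -2.906
grad_y = 2*7*-3.822 - 4 = -57.508
Step 2: Gradient step.
x_raw = 0.7094 - 0.05*-2.906 = 0.8547
y_raw = -3.822 - 0.05*-57.508 = -0.9466
Step 3: Project onto [-3, 3].
x_proj = clip(0.8547) = 0.8547
y_proj = clip(-0.9466) = -0.9466
Step 4: Evaluate f.
f(0.8547, -0.9466) = 5.1643


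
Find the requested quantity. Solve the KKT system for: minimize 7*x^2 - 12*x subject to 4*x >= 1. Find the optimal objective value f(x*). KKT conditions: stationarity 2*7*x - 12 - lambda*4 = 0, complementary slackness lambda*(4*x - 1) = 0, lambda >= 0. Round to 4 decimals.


Step 1: Try lambda = 0 (constraint inactive).
Stationarity: 2*7*x - 12 = 0
x* = 12/(2*7) = 6/7 = 0.8571 (rounded; the exact value 6/7 is used below)
Check constraint: 4*0.8571 = 3.4284 >= 1 -- satisfied.
Step 2: Compute optimal value.
f(x*) = 7*(6/7)^2 - 12*(6/7) = -5.1429


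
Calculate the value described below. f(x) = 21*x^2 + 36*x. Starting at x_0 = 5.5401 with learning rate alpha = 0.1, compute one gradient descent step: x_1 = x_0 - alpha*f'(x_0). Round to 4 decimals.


We compute the gradient at x_0 and apply the update.
f'(x) = 42*x + 36
f'(5.5401) = 42*5.5401 + 36 = 268.6842
x_1 = 5.5401 - 0.1*268.6842 = -21.3283


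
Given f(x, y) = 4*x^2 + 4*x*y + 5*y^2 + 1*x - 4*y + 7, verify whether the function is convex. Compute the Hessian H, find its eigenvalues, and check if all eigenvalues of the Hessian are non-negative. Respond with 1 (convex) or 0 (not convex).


The Hessian of f(x,y) = 4*x^2 + 4*x*y + 5*y^2 + 1*x - 4*y + 7 is:
H = [[8, 4], [4, 10]]
Trace = 8 + 10 = 18
Determinant = 8*10 - (4)^2 = 64
Discriminant = (18)^2 - 4*64 = 68.0
Eigenvalues: lambda_1 = 4.8769, lambda_2 = 13.1231
The function is convex.

1


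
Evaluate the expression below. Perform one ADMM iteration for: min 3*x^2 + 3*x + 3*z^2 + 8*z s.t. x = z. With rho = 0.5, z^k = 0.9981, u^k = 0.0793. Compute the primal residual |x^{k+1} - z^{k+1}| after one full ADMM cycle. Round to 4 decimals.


ADMM iteration with rho = 0.5, z^k = 0.9981, u^k = 0.0793
Step 1: x-update.
Minimize 3*x^2 + 3*x + (0.5/2)*(x - 0.9981 + 0.0793)^2
FOC: (2*3 + 0.5)*x = -3 + 0.5*(0.9981 - 0.0793)
x^{k+1} = -0.3909
Step 2: z-update.
Minimize 3*z^2 + 8*z + (0.5/2)*(-0.3909 - z + 0.0793)^2
FOC: (2*3 + 0.5)*z = -8 + 0.5*(-0.3909 + 0.0793)
z^{k+1} = -1.2547
Step 3: u-update.
u^{k+1} = 0.0793 - 0.3909 + 1.2547 = 0.9432
Step 4: Primal residual = |-0.3909 + 1.2547| = 0.8639


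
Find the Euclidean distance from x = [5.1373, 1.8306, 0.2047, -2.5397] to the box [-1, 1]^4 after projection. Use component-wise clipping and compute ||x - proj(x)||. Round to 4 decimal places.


Project each component onto [-1, 1].
clip(5.1373) = 1.0, clip(1.8306) = 1.0, clip(0.2047) = 0.2047, clip(-2.5397) = -1.0
Projection = [1.0, 1.0, 0.2047, -1.0]
Squared diffs: [17.1173, 0.6899, 0.0, 2.3707]
Distance = sqrt(20.1779) = 4.492


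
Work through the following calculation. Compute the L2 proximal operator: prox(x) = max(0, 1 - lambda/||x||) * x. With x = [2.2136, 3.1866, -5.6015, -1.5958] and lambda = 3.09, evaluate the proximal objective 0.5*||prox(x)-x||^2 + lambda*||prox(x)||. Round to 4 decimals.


Step 1: Compute ||x||.
||x|| = 6.9984
Step 2: Compute scaling factor.
scale = max(0, 1 - 3.09/6.9984) = 0.5585
Step 3: prox(x) = [1.2362, 1.7796, -3.1283, -0.8912]
||prox(x)|| = 3.9084
Step 4: Proximal objective.
0.5*||prox-x||^2 = 4.7741
lambda*||prox|| = 12.077
Total = 16.8511


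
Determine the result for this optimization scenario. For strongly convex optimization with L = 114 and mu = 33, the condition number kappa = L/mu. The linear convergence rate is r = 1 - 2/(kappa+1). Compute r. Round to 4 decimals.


Step 1: Compute the condition number.
kappa = L/mu = 114/33 = 3.4545
Step 2: Compute the convergence rate.
r = 1 - 2/(kappa + 1) = 1 - 2*mu/(L + mu) = (L - mu)/(L + mu) = 81/147 = 0.551


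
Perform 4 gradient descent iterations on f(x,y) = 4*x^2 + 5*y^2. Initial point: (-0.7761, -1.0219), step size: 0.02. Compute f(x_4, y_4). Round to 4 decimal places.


Gradient descent on f(x,y) = 4*x^2 + 5*y^2.
Starting point: (-0.7761, -1.0219), alpha = 0.02
Step 1: grad_x = 2*4*-0.7761 = -6.2088, grad_y = 2*5*-1.0219 = -10.219
  x_1 = -0.7761 - 0.02*-6.2088 = -0.6519
  y_1 = -1.0219 - 0.02*-10.219 = -0.8175
Step 2: grad_x = 2*4*-0.6519 = -5.2154, grad_y = 2*5*-0.8175 = -8.1752
  x_2 = -0.6519 - 0.02*-5.2154 = -0.5476
  y_2 = -0.8175 - 0.02*-8.1752 = -0.654
Step 3: grad_x = 2*4*-0.5476 = -4.3809, grad_y = 2*5*-0.654 = -6.5402
  x_3 = -0.5476 - 0.02*-4.3809 = -0.46
  y_3 = -0.654 - 0.02*-6.5402 = -0.5232
Step 4: grad_x = 2*4*-0.46 = -3.68, grad_y = 2*5*-0.5232 = -5.2321
  x_4 = -0.46 - 0.02*-3.68 = -0.3864
  y_4 = -0.5232 - 0.02*-5.2321 = -0.4186
f(-0.3864, -0.4186) = 4*(-0.3864)^2 + 5*(-0.4186)^2 = 1.4732


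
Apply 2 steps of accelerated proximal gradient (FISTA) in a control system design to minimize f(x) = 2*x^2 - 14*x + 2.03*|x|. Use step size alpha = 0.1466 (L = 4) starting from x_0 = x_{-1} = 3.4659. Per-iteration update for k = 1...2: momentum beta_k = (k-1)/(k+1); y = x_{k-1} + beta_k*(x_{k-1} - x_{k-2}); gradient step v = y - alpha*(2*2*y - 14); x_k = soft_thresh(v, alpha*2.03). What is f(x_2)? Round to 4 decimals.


FISTA on f(x) = 2*x^2 - 14*x + 2.03*|x|
L = 4, alpha = 0.1466
Iteration 1: beta = 0.0, y = 3.4659 + 0.0*(3.4659 - 3.4659) = 3.4659
  grad(y) = -0.1364, v = y - alpha*grad = 3.4859
  prox(v) = soft_thresh(3.4859, 0.2976) = 3.1883
Iteration 2: beta = 0.3333, y = 3.1883 + 0.3333*(3.1883 - 3.4659) = 3.0958
  grad(y) = -1.6169, v = y - alpha*grad = 3.3328
  prox(v) = soft_thresh(3.3328, 0.2976) = 3.0352
f(x_2) = 2*3.0352^2 - 14*3.0352 + 2.03*|3.0352| = -17.9065


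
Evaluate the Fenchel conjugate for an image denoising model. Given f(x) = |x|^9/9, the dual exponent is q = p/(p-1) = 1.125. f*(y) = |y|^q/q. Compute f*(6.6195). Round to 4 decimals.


The conjugate exponent q satisfies 1/p + 1/q = 1.
p = 9, so q = 9/(9 - 1) = 1.125
|y|^q = 6.6195^1.125 = 8.3836
f*(6.6195) = 8.3836 / 1.125 = 7.4521


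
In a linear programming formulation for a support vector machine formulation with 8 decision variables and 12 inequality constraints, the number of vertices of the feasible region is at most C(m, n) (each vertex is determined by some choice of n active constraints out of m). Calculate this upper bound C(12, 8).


Each vertex corresponds to some choice of n active constraints out of m, so the number of vertices is at most C(m, n) = m! / (n!(m-n)!).
m = 12, n = 8
Numerator: 12 * 11 * 10 * 9 * 8 * 7 * 6 * 5
Denominator: 8! = 40320
C(12, 8) = 495


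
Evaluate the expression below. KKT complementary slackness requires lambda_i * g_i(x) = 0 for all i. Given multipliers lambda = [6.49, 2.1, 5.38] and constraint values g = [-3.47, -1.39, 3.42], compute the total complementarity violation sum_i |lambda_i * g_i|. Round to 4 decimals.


KKT complementary slackness check:
lambda_1 * g_1 = 6.49 * -3.47 = -22.5203
lambda_2 * g_2 = 2.1 * -1.39 = -2.919
lambda_3 * g_3 = 5.38 * 3.42 = 18.3996
Total violation = 22.5203 + 2.919 + 18.3996 = 43.8389


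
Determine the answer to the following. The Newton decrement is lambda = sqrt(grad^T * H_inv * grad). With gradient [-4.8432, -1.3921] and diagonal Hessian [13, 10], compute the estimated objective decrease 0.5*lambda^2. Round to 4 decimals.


Step 1: H is diagonal, so H^(-1) * g = [-0.3726, -0.1392].
Step 2: g^T H^(-1) g = sum_i g_i^2 / H_ii
  = (-4.8432)^2/13 + (-1.3921)^2/10
  = 1.8044 + 0.1938 = 1.9981
Step 3: Objective decrease = 0.5 * g^T H^(-1) g = 0.9991


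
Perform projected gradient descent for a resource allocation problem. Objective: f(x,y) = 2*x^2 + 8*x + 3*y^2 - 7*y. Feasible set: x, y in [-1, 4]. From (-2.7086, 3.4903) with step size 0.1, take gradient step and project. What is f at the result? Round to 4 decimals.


Step 1: Compute gradient at (-2.7086, 3.4903).
grad_x = 2*2*-2.7086 + 8 = -2.8344
grad_y = 2*3*3.4903 - 7 = 13.9418
Step 2: Gradient step.
x_raw = -2.7086 - 0.1*-2.8344 = -2.4252
y_raw = 3.4903 - 0.1*13.9418 = 2.0961
Step 3: Project onto [-1, 4].
x_proj = clip(-2.4252) = -1.0
y_proj = clip(2.0961) = 2.0961
Step 4: Evaluate f.
f(-1.0, 2.0961) = -7.4917


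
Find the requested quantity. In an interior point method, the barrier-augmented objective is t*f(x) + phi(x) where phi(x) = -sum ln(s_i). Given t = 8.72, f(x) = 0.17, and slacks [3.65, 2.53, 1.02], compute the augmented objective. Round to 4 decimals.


Step 1: Compute log-barrier.
ln values: [1.2947, 0.9282, 0.0198]
phi = -(1.2947 + 0.9282 + 0.0198) = -2.2427
Step 2: Compute augmented objective.
t*f(x) = 8.72*0.17 = 1.4824
Total = 1.4824 - 2.2427 = -0.7603


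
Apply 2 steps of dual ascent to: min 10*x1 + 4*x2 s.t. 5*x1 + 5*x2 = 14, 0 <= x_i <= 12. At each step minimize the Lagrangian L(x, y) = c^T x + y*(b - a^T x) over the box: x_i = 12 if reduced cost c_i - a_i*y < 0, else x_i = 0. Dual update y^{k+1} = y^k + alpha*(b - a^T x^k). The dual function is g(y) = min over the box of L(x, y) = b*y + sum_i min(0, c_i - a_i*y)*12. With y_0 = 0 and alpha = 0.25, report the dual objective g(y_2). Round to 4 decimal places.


Dual ascent for LP: min 10*x1 + 4*x2, 5*x1 + 5*x2 = 14, 0 <= x_i <= 12
Step 1: y^k = 0.0, reduced costs: (10.0, 4.0)
  x^k = (0.0, 0.0), subgradient = b - a^T x = 14.0
  y^{k+1} = 0.0 + 0.25*14.0 = 3.5
Step 2: y^k = 3.5, reduced costs: (-7.5, -13.5)
  x^k = (12.0, 12.0), subgradient = b - a^T x = -106.0
  y^{k+1} = 3.5 + 0.25*-106.0 = -23.0
Dual objective at y_2 = -23.0: reduced costs (125.0, 119.0), box minimizer x = (0.0, 0.0)
g(y_2) = b*y + (c1 - a1*y)*x1 + (c2 - a2*y)*x2 = 14*(-23.0) + 125.0*0.0 + 119.0*0.0 = -322.0 + 0.0 + 0.0 = -322.0


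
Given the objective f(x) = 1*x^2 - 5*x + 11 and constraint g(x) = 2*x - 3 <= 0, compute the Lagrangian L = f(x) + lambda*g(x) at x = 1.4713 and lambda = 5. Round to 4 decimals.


Step 1: Evaluate f(x).
f(1.4713) = 1*1.4713^2 - 5*1.4713 + 11 = 5.8082
Step 2: Evaluate g(x).
g(1.4713) = 2*1.4713 - 3 = -0.0574
Step 3: Compute Lagrangian.
L = 5.8082 + 5*-0.0574 = 5.5212


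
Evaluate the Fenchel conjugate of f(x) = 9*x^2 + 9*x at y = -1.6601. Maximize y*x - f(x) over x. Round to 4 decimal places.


f*(y) = sup_x {y*x - a*x^2 - b*x} = sup_x {(y-b)*x - a*x^2}
FOC: (y - b) - 2a*x = 0 => x* = (y - b)/(2a)
x* = (-1.6601 - 9)/(2*9) = -0.5922
f*(-1.6601) = (y-b)^2/(4a) = (-1.6601 - 9)^2/(4*9)
= 113.6377/36 = 3.1566


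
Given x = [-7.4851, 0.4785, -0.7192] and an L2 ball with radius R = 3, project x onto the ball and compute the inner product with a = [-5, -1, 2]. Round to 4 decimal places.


Step 1: Compute ||x|| (intermediates to 6 decimals).
||x|| = sqrt((-7.4851)^2 + 0.4785^2 + (-0.7192)^2) = 7.534782
Step 2: Project.
Since ||x|| > R, scale = R/||x|| = 3/7.534782 = 0.398154, proj(x) = scale * x
proj(x) = [-2.980223, 0.190517, -0.286352]
Step 3: Dot product.
a^T * proj(x) = -5*(-2.980223) - 1*0.190517 + 2*(-0.286352) = 14.1379


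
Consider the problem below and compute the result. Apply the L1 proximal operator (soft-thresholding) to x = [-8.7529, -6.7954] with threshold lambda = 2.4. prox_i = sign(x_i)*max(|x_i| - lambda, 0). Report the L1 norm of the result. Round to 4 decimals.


Soft-thresholding with lambda = 2.4:
prox(-8.7529) = sign(-8.7529)*max(|-8.7529| - 2.4, 0) = -6.3529
prox(-6.7954) = sign(-6.7954)*max(|-6.7954| - 2.4, 0) = -4.3954
prox(x) = [-6.3529, -4.3954]
||prox(x)||_1 = 6.3529 + 4.3954 = 10.7483


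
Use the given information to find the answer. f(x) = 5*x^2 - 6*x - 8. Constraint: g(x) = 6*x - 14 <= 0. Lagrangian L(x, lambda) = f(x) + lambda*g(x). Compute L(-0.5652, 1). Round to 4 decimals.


Step 1: Evaluate f(x).
f(-0.5652) = 5*(-0.5652)^2 - 6*(-0.5652) - 8 = -3.0115
Step 2: Evaluate g(x).
g(-0.5652) = 6*-0.5652 - 14 = -17.3912
Step 3: Compute Lagrangian.
L = -3.0115 + 1*-17.3912 = -20.4027


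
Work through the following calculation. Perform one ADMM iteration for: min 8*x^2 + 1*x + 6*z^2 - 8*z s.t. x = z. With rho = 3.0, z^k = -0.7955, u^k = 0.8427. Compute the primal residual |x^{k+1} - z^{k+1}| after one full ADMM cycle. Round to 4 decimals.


ADMM iteration with rho = 3.0, z^k = -0.7955, u^k = 0.8427
Step 1: x-update.
Minimize 8*x^2 + 1*x + (3.0/2)*(x + 0.7955 + 0.8427)^2
FOC: (2*8 + 3.0)*x = -1 + 3.0*(-0.7955 - 0.8427)
x^{k+1} = -0.3113
Step 2: z-update.
Minimize 6*z^2 - 8*z + (3.0/2)*(-0.3113 - z + 0.8427)^2
FOC: (2*6 + 3.0)*z = 8 + 3.0*(-0.3113 + 0.8427)
z^{k+1} = 0.6396
Step 3: u-update.
u^{k+1} = 0.8427 - 0.3113 - 0.6396 = -0.1082
Step 4: Primal residual = |-0.3113 - 0.6396| = 0.9509


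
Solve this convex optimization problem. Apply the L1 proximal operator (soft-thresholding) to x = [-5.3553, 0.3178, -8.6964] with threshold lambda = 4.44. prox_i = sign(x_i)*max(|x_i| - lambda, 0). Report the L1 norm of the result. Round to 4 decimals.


Soft-thresholding with lambda = 4.44:
prox(-5.3553) = sign(-5.3553)*max(|-5.3553| - 4.44, 0) = -0.9153
prox(0.3178) = sign(0.3178)*max(|0.3178| - 4.44, 0) = 0.0
prox(-8.6964) = sign(-8.6964)*max(|-8.6964| - 4.44, 0) = -4.2564
prox(x) = [-0.9153, 0.0, -4.2564]
||prox(x)||_1 = 0.9153 + 0.0 + 4.2564 = 5.1717


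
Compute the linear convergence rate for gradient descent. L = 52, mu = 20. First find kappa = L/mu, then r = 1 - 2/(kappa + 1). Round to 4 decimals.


Step 1: Compute the condition number.
kappa = L/mu = 52/20 = 2.6
Step 2: Compute the convergence rate.
r = 1 - 2/(kappa + 1) = 1 - 2*mu/(L + mu) = (L - mu)/(L + mu) = 32/72 = 0.4444


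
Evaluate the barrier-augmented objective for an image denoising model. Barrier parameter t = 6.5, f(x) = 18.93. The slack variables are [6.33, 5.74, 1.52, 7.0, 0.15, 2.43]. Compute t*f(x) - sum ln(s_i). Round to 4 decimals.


Step 1: Compute log-barrier.
ln values: [1.8453, 1.7475, 0.4187, 1.9459, -1.8971, 0.8879]
phi = -(1.8453 + 1.7475 + 0.4187 + 1.9459 - 1.8971 + 0.8879) = -4.9482
Step 2: Compute augmented objective.
t*f(x) = 6.5*18.93 = 123.045
Total = 123.045 - 4.9482 = 118.0968


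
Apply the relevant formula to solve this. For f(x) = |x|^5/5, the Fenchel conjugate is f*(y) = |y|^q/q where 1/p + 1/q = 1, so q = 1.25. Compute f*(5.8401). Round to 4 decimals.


The conjugate exponent q satisfies 1/p + 1/q = 1.
p = 5, so q = 5/(5 - 1) = 1.25
|y|^q = 5.8401^1.25 = 9.0787
f*(5.8401) = 9.0787 / 1.25 = 7.263


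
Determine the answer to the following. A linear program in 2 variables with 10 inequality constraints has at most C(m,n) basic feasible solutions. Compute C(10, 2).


Each vertex corresponds to some choice of n active constraints out of m, so the number of vertices is at most C(m, n) = m! / (n!(m-n)!).
m = 10, n = 2
Numerator: 10 * 9
Denominator: 2! = 2
C(10, 2) = 45


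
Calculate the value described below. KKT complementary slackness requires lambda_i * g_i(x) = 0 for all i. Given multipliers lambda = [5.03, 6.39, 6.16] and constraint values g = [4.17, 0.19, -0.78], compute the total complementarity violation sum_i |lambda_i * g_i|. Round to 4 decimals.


KKT complementary slackness check:
lambda_1 * g_1 = 5.03 * 4.17 = 20.9751
lambda_2 * g_2 = 6.39 * 0.19 = 1.2141
lambda_3 * g_3 = 6.16 * -0.78 = -4.8048
Total violation = 20.9751 + 1.2141 + 4.8048 = 26.994


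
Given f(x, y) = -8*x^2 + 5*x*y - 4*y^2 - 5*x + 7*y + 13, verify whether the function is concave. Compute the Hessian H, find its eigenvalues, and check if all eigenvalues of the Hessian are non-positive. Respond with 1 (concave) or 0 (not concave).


The Hessian of f(x,y) = -8*x^2 + 5*x*y - 4*y^2 - 5*x + 7*y + 13 is:
H = [[-16, 5], [5, -8]]
Trace = -16 - 8 = -24
Determinant = -16*-8 - (5)^2 = 103
Discriminant = (-24)^2 - 4*103 = 164.0
Eigenvalues: lambda_1 = -18.4031, lambda_2 = -5.5969
The function is concave.

1


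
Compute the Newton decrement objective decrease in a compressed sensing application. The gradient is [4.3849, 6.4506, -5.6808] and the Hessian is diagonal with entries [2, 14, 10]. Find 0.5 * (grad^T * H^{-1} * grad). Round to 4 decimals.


Step 1: H is diagonal, so H^(-1) * g = [2.1925, 0.4608, -0.5681].
Step 2: g^T H^(-1) g = sum_i g_i^2 / H_ii
  = (4.3849)^2/2 + (6.4506)^2/14 + (-5.6808)^2/10
  = 9.6137 + 2.9722 + 3.2271 = 15.813
Step 3: Objective decrease = 0.5 * g^T H^(-1) g = 7.9065
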